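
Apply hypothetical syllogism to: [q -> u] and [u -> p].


Hypothetical syllogism: from (P → Q) and (Q → R), infer (P → R).
Chain the two implications through the shared middle term 'u'.

q -> p


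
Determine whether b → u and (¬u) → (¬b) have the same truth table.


Compare truth tables:
b | u | φ | ψ
-------------
F | F | T | T
T | F | F | F
F | T | T | T
T | T | T | T
The columns φ and ψ agree on every row.

Yes, they are logically equivalent.


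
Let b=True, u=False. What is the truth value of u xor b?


Substitute b=True, u=False:
u xor b = False xor True = True

True


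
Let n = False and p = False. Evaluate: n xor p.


Exclusive or is true when exactly one operand is true.
Substitute: n=False, p=False.
False xor False evaluates to False.

False


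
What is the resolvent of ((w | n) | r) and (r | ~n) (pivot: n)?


The clauses contain complementary literals n and ~n.
Resolution eliminates this pair and disjoins the remaining literals (merging duplicates).

(r | w)


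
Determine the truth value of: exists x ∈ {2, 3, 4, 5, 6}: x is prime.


Evaluate the predicate on each element: 2:True, 3:True, 4:False, 5:True, 6:False.
Witness x = 2 satisfies the predicate.

True


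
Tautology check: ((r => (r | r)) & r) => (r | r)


Build the truth table over {r}:
r | φ
-----
False | True
True | True
Every row evaluates to true.

Yes, it is a tautology.


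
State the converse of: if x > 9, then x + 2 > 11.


The converse of (P → Q) is (Q → P). It is not in general equivalent to the original.
Here P = 'x > 9' and Q = 'x + 2 > 11'.

If x + 2 > 11, then x > 9.


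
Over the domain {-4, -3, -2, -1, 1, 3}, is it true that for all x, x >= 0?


Evaluate the predicate on each element: -4:F, -3:F, -2:F, -1:F, 1:T, 3:T.
Counterexample x = -4 fails the predicate.

F


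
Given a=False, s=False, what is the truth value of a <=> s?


Biconditional is true when both operands have the same truth value.
Substitute: a=False, s=False.
False <=> False evaluates to True.

True


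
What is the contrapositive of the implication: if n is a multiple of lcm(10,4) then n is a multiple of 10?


The contrapositive of (P → Q) is (¬Q → ¬P); it is logically equivalent to the original.
Here P = 'n is a multiple of lcm(10,4)' and Q = 'n is a multiple of 10'.

If not (n is a multiple of 10), then not (n is a multiple of lcm(10,4)).


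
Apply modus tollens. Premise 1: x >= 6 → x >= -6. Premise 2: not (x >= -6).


Modus tollens: from (P → Q) and ¬Q, infer ¬P.
Q = 'x >= -6' is denied; since P → Q, P must also fail.

Not (x >= 6).


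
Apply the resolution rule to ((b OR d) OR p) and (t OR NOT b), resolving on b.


The clauses contain complementary literals b and NOTb.
Resolution eliminates this pair and disjoins the remaining literals (merging duplicates).

((p OR d) OR t)


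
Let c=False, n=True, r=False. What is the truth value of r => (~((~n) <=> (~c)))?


Substitute c=False, n=True, r=False:
~n = False
~c = True
(~n) <=> (~c) = False <=> True = False
~((~n) <=> (~c)) = True
r => (~((~n) <=> (~c))) = False => True = True

True


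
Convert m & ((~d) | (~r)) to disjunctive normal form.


Step 1: Distribute ∧ over ∨: m ∧ ((¬d) ∨ (¬r)) = (m ∧ (¬d)) ∨ (m ∧ (¬r)).

(m & (~d)) | (m & (~r))


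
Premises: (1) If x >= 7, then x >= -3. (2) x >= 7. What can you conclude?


Modus ponens: from (P → Q) and P, infer Q.
P = 'x >= 7' is asserted, and P → Q holds, so Q follows.

x >= -3.


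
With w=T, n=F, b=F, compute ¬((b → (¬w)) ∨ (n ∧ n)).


Substitute w=T, n=F, b=F:
¬w = F
b → (¬w) = F → F = T
n ∧ n = F ∧ F = F
(b → (¬w)) ∨ (n ∧ n) = T ∨ F = T
¬((b → (¬w)) ∨ (n ∧ n)) = F

F


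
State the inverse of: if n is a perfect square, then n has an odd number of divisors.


The inverse of (P → Q) is (¬P → ¬Q). It is equivalent to the converse, not to the original.
Here P = 'n is a perfect square' and Q = 'n has an odd number of divisors'.

If not (n is a perfect square), then not (n has an odd number of divisors).


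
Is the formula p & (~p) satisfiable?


Check all 2 assignments over {p}:
p | φ
-----
False | False
True | False
No assignment makes the formula true.

Unsatisfiable.


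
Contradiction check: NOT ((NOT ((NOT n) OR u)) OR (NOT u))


Truth table over {n, u}:
n | u | φ
---------
F | F | F
T | F | F
F | T | T
T | T | T
Satisfying assignment at row 3: n=F, u=T gives T.

No, it is not a contradiction.


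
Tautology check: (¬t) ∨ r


Build the truth table over {r, t}:
r | t | φ
---------
F | F | T
T | F | T
F | T | F
T | T | T
Counterexample at row 3: with r=F, t=T, the formula is F.

No, it is not a tautology.


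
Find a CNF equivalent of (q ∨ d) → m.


Step 1: Rewrite as ¬(q ∨ d) ∨ m = (¬q ∧ ¬d) ∨ m.
Step 2: Distribute ∨ over ∧.

((¬q) ∨ m) ∧ ((¬d) ∨ m)


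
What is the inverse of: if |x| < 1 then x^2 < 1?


The inverse of (P → Q) is (¬P → ¬Q). It is equivalent to the converse, not to the original.
Here P = '|x| < 1' and Q = 'x^2 < 1'.

If not (|x| < 1), then not (x^2 < 1).


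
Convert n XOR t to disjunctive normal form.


Step 1: n ⊕ t is true exactly when they disagree: (n ∧ ¬t) ∨ (¬n ∧ t).

(n AND (NOT t)) OR ((NOT n) AND t)


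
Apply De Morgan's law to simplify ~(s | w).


De Morgan: the negation of a disjunction is the conjunction of the negations.
Distribute ~ across |, flipping it to &, and negate each literal.

(~s) & (~w)


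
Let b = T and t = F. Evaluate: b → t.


Implication is false only when antecedent is true and consequent is false.
Substitute: b=T, t=F.
T → F evaluates to F.

F


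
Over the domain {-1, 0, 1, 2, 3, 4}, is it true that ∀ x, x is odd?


Evaluate the predicate on each element: -1:T, 0:F, 1:T, 2:F, 3:T, 4:F.
Counterexample x = 0 fails the predicate.

F


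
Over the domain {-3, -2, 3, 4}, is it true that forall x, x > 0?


Evaluate the predicate on each element: -3:False, -2:False, 3:True, 4:True.
Counterexample x = -3 fails the predicate.

False


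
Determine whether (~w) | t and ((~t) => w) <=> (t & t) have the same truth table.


Compare truth tables:
t | w | φ | ψ
-------------
False | False | True | True
True | False | True | True
False | True | False | False
True | True | True | True
The columns φ and ψ agree on every row.

Yes, they are logically equivalent.


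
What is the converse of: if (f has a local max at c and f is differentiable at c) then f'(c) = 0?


The converse of (P → Q) is (Q → P). It is not in general equivalent to the original.
Here P = '(f has a local max at c and f is differentiable at c)' and Q = 'f'(c) = 0'.

If f'(c) = 0, then (f has a local max at c and f is differentiable at c).


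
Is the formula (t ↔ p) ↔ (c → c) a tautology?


Build the truth table over {c, p, t}:
c | p | t | φ
-------------
F | F | F | T
T | F | F | T
F | T | F | F
T | T | F | F
F | F | T | F
T | F | T | F
F | T | T | T
T | T | T | T
Counterexample at row 3: with c=F, p=T, t=F, the formula is F.

No, it is not a tautology.


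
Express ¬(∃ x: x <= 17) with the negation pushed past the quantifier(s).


¬(∀ x: φ) = ∃ x: ¬φ, and ¬(∃ x: φ) = ∀ x: ¬φ.
Apply to the existential statement.

∀ x: ¬(x <= 17)


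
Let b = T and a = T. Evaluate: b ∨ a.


Disjunction is false only when both operands are false.
Substitute: b=T, a=T.
T ∨ T evaluates to T.

T


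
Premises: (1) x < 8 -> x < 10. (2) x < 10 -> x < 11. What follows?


Hypothetical syllogism: from (P → Q) and (Q → R), infer (P → R).
Chain the two implications through the shared middle term 'x < 10'.

x < 8 -> x < 11


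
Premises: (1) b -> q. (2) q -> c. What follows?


Hypothetical syllogism: from (P → Q) and (Q → R), infer (P → R).
Chain the two implications through the shared middle term 'q'.

b -> c


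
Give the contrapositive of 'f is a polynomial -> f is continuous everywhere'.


The contrapositive of (P → Q) is (¬Q → ¬P); it is logically equivalent to the original.
Here P = 'f is a polynomial' and Q = 'f is continuous everywhere'.

If not (f is continuous everywhere), then not (f is a polynomial).


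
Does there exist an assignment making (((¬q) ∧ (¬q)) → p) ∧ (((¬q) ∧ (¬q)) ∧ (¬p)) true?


Check all 4 assignments over {p, q}:
p | q | φ
---------
F | F | F
T | F | F
F | T | F
T | T | F
No assignment makes the formula true.

Unsatisfiable.


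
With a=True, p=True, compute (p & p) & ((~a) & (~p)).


Substitute a=True, p=True:
p & p = True & True = True
~a = False
~p = False
(~a) & (~p) = False & False = False
(p & p) & ((~a) & (~p)) = True & False = False

False


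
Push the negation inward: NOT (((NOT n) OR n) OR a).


De Morgan: the negation of a disjunction is the conjunction of the negations.
Distribute NOT across OR, flipping it to AND, and negate each literal.

(n AND (NOT n)) AND (NOT a)


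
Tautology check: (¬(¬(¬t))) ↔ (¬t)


Build the truth table over {t}:
t | φ
-----
F | T
T | T
Every row evaluates to true.

Yes, it is a tautology.


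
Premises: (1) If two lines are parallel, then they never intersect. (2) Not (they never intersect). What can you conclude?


Modus tollens: from (P → Q) and ¬Q, infer ¬P.
Q = 'they never intersect' is denied; since P → Q, P must also fail.

Not (two lines are parallel).


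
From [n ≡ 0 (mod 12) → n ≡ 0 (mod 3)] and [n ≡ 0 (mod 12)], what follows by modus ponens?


Modus ponens: from (P → Q) and P, infer Q.
P = 'n ≡ 0 (mod 12)' is asserted, and P → Q holds, so Q follows.

n ≡ 0 (mod 3).


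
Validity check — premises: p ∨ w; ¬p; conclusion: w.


This matches the form of disjunctive syllogism: the conclusion follows in every model of the premises.

Valid.


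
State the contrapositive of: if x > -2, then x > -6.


The contrapositive of (P → Q) is (¬Q → ¬P); it is logically equivalent to the original.
Here P = 'x > -2' and Q = 'x > -6'.

If not (x > -6), then not (x > -2).


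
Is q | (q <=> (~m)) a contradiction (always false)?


Truth table over {m, q}:
m | q | φ
---------
False | False | False
True | False | True
False | True | True
True | True | True
Satisfying assignment at row 2: m=True, q=False gives True.

No, it is not a contradiction.


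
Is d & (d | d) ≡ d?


Compare truth tables:
d | φ | ψ
---------
False | False | False
True | True | True
The columns φ and ψ agree on every row.

Yes, they are logically equivalent.


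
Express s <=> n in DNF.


Step 1: s ↔ n is true exactly when both agree: (s ∧ n) ∨ (¬s ∧ ¬n).

(s & n) | ((~s) & (~n))


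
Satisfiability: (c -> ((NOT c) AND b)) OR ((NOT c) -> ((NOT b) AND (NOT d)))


Search for a satisfying assignment over {b, c, d}.
Try b=F, c=F, d=F: the formula evaluates to T.
A satisfying assignment exists.

Satisfiable.


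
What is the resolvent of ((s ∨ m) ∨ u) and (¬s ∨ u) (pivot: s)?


The clauses contain complementary literals s and ¬s.
Resolution eliminates this pair and disjoins the remaining literals (merging duplicates).

(m ∨ u)


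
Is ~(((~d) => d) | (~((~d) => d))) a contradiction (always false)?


Truth table over {d}:
d | φ
-----
False | False
True | False
Every row is false.

Yes, it is a contradiction.


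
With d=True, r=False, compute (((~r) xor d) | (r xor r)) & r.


Substitute d=True, r=False:
~r = True
(~r) xor d = True xor True = False
r xor r = False xor False = False
((~r) xor d) | (r xor r) = False | False = False
(((~r) xor d) | (r xor r)) & r = False & False = False

False


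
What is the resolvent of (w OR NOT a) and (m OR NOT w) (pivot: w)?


The clauses contain complementary literals w and NOTw.
Resolution eliminates this pair and disjoins the remaining literals (merging duplicates).

(NOT a OR m)


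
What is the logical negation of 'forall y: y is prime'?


¬(forall x: φ) = exists x: ¬φ, and ¬(exists x: φ) = forall x: ¬φ.
Apply to the universal statement.

exists y: ~(y is prime)


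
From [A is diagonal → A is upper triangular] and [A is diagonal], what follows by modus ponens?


Modus ponens: from (P → Q) and P, infer Q.
P = 'A is diagonal' is asserted, and P → Q holds, so Q follows.

A is upper triangular.


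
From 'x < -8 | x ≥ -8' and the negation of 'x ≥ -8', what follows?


Disjunctive syllogism: from (P ∨ Q) and ¬P, infer Q.
One disjunct, 'x ≥ -8', is ruled out; the other must hold.

x < -8


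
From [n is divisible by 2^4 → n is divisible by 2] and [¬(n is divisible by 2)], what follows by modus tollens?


Modus tollens: from (P → Q) and ¬Q, infer ¬P.
Q = 'n is divisible by 2' is denied; since P → Q, P must also fail.

Not (n is divisible by 2^4).


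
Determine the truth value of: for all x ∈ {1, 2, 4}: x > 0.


Evaluate the predicate on each element: 1:T, 2:T, 4:T.
Every element satisfies the predicate.

T


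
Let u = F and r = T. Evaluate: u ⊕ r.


Exclusive or is true when exactly one operand is true.
Substitute: u=F, r=T.
F ⊕ T evaluates to T.

T


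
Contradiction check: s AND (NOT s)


Truth table over {s}:
s | φ
-----
F | F
T | F
Every row is false.

Yes, it is a contradiction.


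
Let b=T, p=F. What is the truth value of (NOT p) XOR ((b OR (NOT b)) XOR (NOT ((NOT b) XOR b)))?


Substitute b=T, p=F:
NOT p = T
NOT b = F
b OR (NOT b) = T OR F = T
NOT b = F
(NOT b) XOR b = F XOR T = T
NOT ((NOT b) XOR b) = F
(b OR (NOT b)) XOR (NOT ((NOT b) XOR b)) = T XOR F = T
(NOT p) XOR ((b OR (NOT b)) XOR (NOT ((NOT b) XOR b))) = T XOR T = F

F


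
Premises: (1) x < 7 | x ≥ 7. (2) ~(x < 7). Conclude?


Disjunctive syllogism: from (P ∨ Q) and ¬P, infer Q.
One disjunct, 'x < 7', is ruled out; the other must hold.

x ≥ 7


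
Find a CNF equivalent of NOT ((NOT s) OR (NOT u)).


Step 1: Apply De Morgan: ¬((¬s) ∨ (¬u)) = ¬(¬s) ∧ ¬(¬u).
Step 2: Eliminate any double negations (¬¬X = X).

s AND u


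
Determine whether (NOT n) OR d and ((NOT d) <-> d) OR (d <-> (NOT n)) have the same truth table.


Compare truth tables:
d | n | φ | ψ
-------------
F | F | T | F
T | F | T | T
F | T | F | T
T | T | T | F
They differ at row 1 (d=F, n=F): φ=T but ψ=F.

No, they are not logically equivalent.


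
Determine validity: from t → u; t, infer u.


This matches the form of modus ponens: the conclusion follows in every model of the premises.

Valid.


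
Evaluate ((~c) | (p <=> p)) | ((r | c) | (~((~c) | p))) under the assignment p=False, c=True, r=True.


Substitute p=False, c=True, r=True:
~c = False
p <=> p = False <=> False = True
(~c) | (p <=> p) = False | True = True
r | c = True | True = True
~c = False
(~c) | p = False | False = False
~((~c) | p) = True
(r | c) | (~((~c) | p)) = True | True = True
((~c) | (p <=> p)) | ((r | c) | (~((~c) | p))) = True | True = True

True


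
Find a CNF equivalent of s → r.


Step 1: Rewrite s → r as ¬s ∨ r.

(¬s) ∨ r


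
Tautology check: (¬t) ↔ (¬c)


Build the truth table over {c, t}:
c | t | φ
---------
F | F | T
T | F | F
F | T | F
T | T | T
Counterexample at row 2: with c=T, t=F, the formula is F.

No, it is not a tautology.


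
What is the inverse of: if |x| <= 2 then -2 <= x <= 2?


The inverse of (P → Q) is (¬P → ¬Q). It is equivalent to the converse, not to the original.
Here P = '|x| <= 2' and Q = '-2 <= x <= 2'.

If not (|x| <= 2), then not (-2 <= x <= 2).


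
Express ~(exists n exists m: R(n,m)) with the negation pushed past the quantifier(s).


Negation flips each quantifier (∀↔∃) and negates the inner predicate.
¬(exists n exists m: φ) = forall n forall m: ¬φ.

forall n forall m: ~(R(n,m))


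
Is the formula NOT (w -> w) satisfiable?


Check all 2 assignments over {w}:
w | φ
-----
F | F
T | F
No assignment makes the formula true.

Unsatisfiable.


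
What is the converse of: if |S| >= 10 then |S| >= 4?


The converse of (P → Q) is (Q → P). It is not in general equivalent to the original.
Here P = '|S| >= 10' and Q = '|S| >= 4'.

If |S| >= 4, then |S| >= 10.


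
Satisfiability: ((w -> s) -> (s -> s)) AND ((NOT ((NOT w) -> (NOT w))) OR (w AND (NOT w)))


Check all 4 assignments over {s, w}:
s | w | φ
---------
F | F | F
T | F | F
F | T | F
T | T | F
No assignment makes the formula true.

Unsatisfiable.


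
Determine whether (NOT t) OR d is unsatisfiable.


Truth table over {d, t}:
d | t | φ
---------
F | F | T
T | F | T
F | T | F
T | T | T
Satisfying assignment at row 1: d=F, t=F gives T.

No, it is not a contradiction.


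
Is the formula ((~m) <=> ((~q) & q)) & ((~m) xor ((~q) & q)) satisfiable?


Check all 4 assignments over {m, q}:
m | q | φ
---------
False | False | False
True | False | False
False | True | False
True | True | False
No assignment makes the formula true.

Unsatisfiable.


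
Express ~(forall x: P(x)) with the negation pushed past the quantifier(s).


¬(forall x: φ) = exists x: ¬φ, and ¬(exists x: φ) = forall x: ¬φ.
Apply to the universal statement.

exists x: ~(P(x))


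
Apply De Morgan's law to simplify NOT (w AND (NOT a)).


De Morgan: the negation of a conjunction is the disjunction of the negations.
Distribute NOT across AND, flipping it to OR, and negate each literal.

(NOT w) OR a


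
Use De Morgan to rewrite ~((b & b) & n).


De Morgan: the negation of a conjunction is the disjunction of the negations.
Distribute ~ across &, flipping it to |, and negate each literal.

((~b) | (~b)) | (~n)


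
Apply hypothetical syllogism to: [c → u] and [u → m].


Hypothetical syllogism: from (P → Q) and (Q → R), infer (P → R).
Chain the two implications through the shared middle term 'u'.

c → m


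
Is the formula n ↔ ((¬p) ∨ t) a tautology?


Build the truth table over {n, p, t}:
n | p | t | φ
-------------
F | F | F | F
T | F | F | T
F | T | F | T
T | T | F | F
F | F | T | F
T | F | T | T
F | T | T | F
T | T | T | T
Counterexample at row 1: with n=F, p=F, t=F, the formula is F.

No, it is not a tautology.


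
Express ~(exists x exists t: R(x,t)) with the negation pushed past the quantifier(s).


Negation flips each quantifier (∀↔∃) and negates the inner predicate.
¬(exists x exists t: φ) = forall x forall t: ¬φ.

forall x forall t: ~(R(x,t))


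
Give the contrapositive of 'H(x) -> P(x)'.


The contrapositive of (P → Q) is (¬Q → ¬P); it is logically equivalent to the original.
Here P = 'H(x)' and Q = 'P(x)'.

If not (P(x)), then not (H(x)).


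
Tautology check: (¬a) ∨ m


Build the truth table over {a, m}:
a | m | φ
---------
F | F | T
T | F | F
F | T | T
T | T | T
Counterexample at row 2: with a=T, m=F, the formula is F.

No, it is not a tautology.


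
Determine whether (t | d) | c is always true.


Build the truth table over {c, d, t}:
c | d | t | φ
-------------
False | False | False | False
True | False | False | True
False | True | False | True
True | True | False | True
False | False | True | True
True | False | True | True
False | True | True | True
True | True | True | True
Counterexample at row 1: with c=False, d=False, t=False, the formula is False.

No, it is not a tautology.


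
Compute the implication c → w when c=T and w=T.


Implication is false only when antecedent is true and consequent is false.
Substitute: c=T, w=T.
T → T evaluates to T.

T


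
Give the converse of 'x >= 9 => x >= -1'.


The converse of (P → Q) is (Q → P). It is not in general equivalent to the original.
Here P = 'x >= 9' and Q = 'x >= -1'.

If x >= -1, then x >= 9.


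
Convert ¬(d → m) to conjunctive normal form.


Step 1: Rewrite d → m as ¬d ∨ m.
Step 2: Negate: ¬(¬d ∨ m) = d ∧ ¬m (De Morgan + double negation).

d ∧ (¬m)


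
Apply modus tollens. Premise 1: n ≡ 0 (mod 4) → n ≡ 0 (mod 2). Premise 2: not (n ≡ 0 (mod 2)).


Modus tollens: from (P → Q) and ¬Q, infer ¬P.
Q = 'n ≡ 0 (mod 2)' is denied; since P → Q, P must also fail.

Not (n ≡ 0 (mod 4)).


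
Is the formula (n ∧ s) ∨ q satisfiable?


Search for a satisfying assignment over {n, q, s}.
Try n=F, q=T, s=F: the formula evaluates to T.
A satisfying assignment exists.

Satisfiable.


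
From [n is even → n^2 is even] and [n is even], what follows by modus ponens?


Modus ponens: from (P → Q) and P, infer Q.
P = 'n is even' is asserted, and P → Q holds, so Q follows.

n^2 is even.


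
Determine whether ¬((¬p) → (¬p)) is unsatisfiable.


Truth table over {p}:
p | φ
-----
F | F
T | F
Every row is false.

Yes, it is a contradiction.


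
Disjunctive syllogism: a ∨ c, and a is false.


Disjunctive syllogism: from (P ∨ Q) and ¬P, infer Q.
One disjunct, 'a', is ruled out; the other must hold.

c


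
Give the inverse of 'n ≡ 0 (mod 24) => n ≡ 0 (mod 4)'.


The inverse of (P → Q) is (¬P → ¬Q). It is equivalent to the converse, not to the original.
Here P = 'n ≡ 0 (mod 24)' and Q = 'n ≡ 0 (mod 4)'.

If not (n ≡ 0 (mod 24)), then not (n ≡ 0 (mod 4)).


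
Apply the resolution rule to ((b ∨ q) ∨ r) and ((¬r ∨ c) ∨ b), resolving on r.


The clauses contain complementary literals r and ¬r.
Resolution eliminates this pair and disjoins the remaining literals (merging duplicates).

((q ∨ b) ∨ c)


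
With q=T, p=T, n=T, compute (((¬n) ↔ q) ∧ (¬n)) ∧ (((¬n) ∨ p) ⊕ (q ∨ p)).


Substitute q=T, p=T, n=T:
¬n = F
(¬n) ↔ q = F ↔ T = F
¬n = F
((¬n) ↔ q) ∧ (¬n) = F ∧ F = F
¬n = F
(¬n) ∨ p = F ∨ T = T
q ∨ p = T ∨ T = T
((¬n) ∨ p) ⊕ (q ∨ p) = T ⊕ T = F
(((¬n) ↔ q) ∧ (¬n)) ∧ (((¬n) ∨ p) ⊕ (q ∨ p)) = F ∧ F = F

F


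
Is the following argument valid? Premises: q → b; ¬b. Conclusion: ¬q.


This matches the form of modus tollens: the conclusion follows in every model of the premises.

Valid.


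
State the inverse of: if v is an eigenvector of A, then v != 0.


The inverse of (P → Q) is (¬P → ¬Q). It is equivalent to the converse, not to the original.
Here P = 'v is an eigenvector of A' and Q = 'v != 0'.

If not (v is an eigenvector of A), then not (v != 0).


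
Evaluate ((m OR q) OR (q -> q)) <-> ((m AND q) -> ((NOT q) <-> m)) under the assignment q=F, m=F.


Substitute q=F, m=F:
m OR q = F OR F = F
q -> q = F -> F = T
(m OR q) OR (q -> q) = F OR T = T
m AND q = F AND F = F
NOT q = T
(NOT q) <-> m = T <-> F = F
(m AND q) -> ((NOT q) <-> m) = F -> F = T
((m OR q) OR (q -> q)) <-> ((m AND q) -> ((NOT q) <-> m)) = T <-> T = T

T


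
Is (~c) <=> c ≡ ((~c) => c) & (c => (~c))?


Compare truth tables:
c | φ | ψ
---------
False | False | False
True | False | False
The columns φ and ψ agree on every row.

Yes, they are logically equivalent.


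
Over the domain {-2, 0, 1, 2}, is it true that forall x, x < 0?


Evaluate the predicate on each element: -2:True, 0:False, 1:False, 2:False.
Counterexample x = 0 fails the predicate.

False


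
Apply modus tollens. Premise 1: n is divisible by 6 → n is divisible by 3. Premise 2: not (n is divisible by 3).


Modus tollens: from (P → Q) and ¬Q, infer ¬P.
Q = 'n is divisible by 3' is denied; since P → Q, P must also fail.

Not (n is divisible by 6).


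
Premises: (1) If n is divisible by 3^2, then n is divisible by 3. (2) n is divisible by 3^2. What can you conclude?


Modus ponens: from (P → Q) and P, infer Q.
P = 'n is divisible by 3^2' is asserted, and P → Q holds, so Q follows.

n is divisible by 3.


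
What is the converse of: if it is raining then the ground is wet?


The converse of (P → Q) is (Q → P). It is not in general equivalent to the original.
Here P = 'it is raining' and Q = 'the ground is wet'.

If the ground is wet, then it is raining.


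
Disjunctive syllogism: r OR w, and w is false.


Disjunctive syllogism: from (P ∨ Q) and ¬P, infer Q.
One disjunct, 'w', is ruled out; the other must hold.

r


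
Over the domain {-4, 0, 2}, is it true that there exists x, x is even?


Evaluate the predicate on each element: -4:T, 0:T, 2:T.
Witness x = -4 satisfies the predicate.

T


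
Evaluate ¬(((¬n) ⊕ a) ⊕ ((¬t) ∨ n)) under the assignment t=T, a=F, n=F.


Substitute t=T, a=F, n=F:
¬n = T
(¬n) ⊕ a = T ⊕ F = T
¬t = F
(¬t) ∨ n = F ∨ F = F
((¬n) ⊕ a) ⊕ ((¬t) ∨ n) = T ⊕ F = T
¬(((¬n) ⊕ a) ⊕ ((¬t) ∨ n)) = F

F


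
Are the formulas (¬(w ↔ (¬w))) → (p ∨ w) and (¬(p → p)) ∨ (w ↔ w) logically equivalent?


Compare truth tables:
p | w | φ | ψ
-------------
F | F | F | T
T | F | T | T
F | T | T | T
T | T | T | T
They differ at row 1 (p=F, w=F): φ=F but ψ=T.

No, they are not logically equivalent.


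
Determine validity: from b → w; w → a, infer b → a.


This matches the form of hypothetical syllogism: the conclusion follows in every model of the premises.

Valid.


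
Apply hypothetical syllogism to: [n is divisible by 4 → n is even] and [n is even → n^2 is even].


Hypothetical syllogism: from (P → Q) and (Q → R), infer (P → R).
Chain the two implications through the shared middle term 'n is even'.

n is divisible by 4 → n^2 is even


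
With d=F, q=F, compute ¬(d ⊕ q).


Substitute d=F, q=F:
d ⊕ q = F ⊕ F = F
¬(d ⊕ q) = T

T


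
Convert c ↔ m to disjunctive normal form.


Step 1: c ↔ m is true exactly when both agree: (c ∧ m) ∨ (¬c ∧ ¬m).

(c ∧ m) ∨ ((¬c) ∧ (¬m))


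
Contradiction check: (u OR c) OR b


Truth table over {b, c, u}:
b | c | u | φ
-------------
F | F | F | F
T | F | F | T
F | T | F | T
T | T | F | T
F | F | T | T
T | F | T | T
F | T | T | T
T | T | T | T
Satisfying assignment at row 2: b=T, c=F, u=F gives T.

No, it is not a contradiction.


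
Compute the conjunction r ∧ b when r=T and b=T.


Conjunction is true only when both operands are true.
Substitute: r=T, b=T.
T ∧ T evaluates to T.

T


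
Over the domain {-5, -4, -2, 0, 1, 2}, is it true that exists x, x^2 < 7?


Evaluate the predicate on each element: -5:False, -4:False, -2:True, 0:True, 1:True, 2:True.
Witness x = -2 satisfies the predicate.

True


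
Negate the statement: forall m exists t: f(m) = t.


Negation flips each quantifier (∀↔∃) and negates the inner predicate.
¬(forall m exists t: φ) = exists m forall t: ¬φ.

exists m forall t: ~(f(m) = t)


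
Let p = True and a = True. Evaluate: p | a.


Disjunction is false only when both operands are false.
Substitute: p=True, a=True.
True | True evaluates to True.

True


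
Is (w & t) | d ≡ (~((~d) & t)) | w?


Compare truth tables:
d | t | w | φ | ψ
-----------------
False | False | False | False | True
True | False | False | True | True
False | True | False | False | False
True | True | False | True | True
False | False | True | False | True
True | False | True | True | True
False | True | True | True | True
True | True | True | True | True
They differ at row 1 (d=False, t=False, w=False): φ=False but ψ=True.

No, they are not logically equivalent.


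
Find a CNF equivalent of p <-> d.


Step 1: Rewrite p ↔ d as (p → d) ∧ (d → p).
Step 2: Rewrite each implication as a disjunction.

((NOT p) OR d) AND ((NOT d) OR p)


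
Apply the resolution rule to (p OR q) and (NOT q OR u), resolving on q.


The clauses contain complementary literals q and NOTq.
Resolution eliminates this pair and disjoins the remaining literals (merging duplicates).

(p OR u)


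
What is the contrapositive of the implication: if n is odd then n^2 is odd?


The contrapositive of (P → Q) is (¬Q → ¬P); it is logically equivalent to the original.
Here P = 'n is odd' and Q = 'n^2 is odd'.

If not (n^2 is odd), then not (n is odd).


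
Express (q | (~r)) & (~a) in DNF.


Step 1: Distribute ∧ over ∨: (q ∨ (¬r)) ∧ (¬a) = (q ∧ (¬a)) ∨ ((¬r) ∧ (¬a)).

(q & (~a)) | ((~r) & (~a))


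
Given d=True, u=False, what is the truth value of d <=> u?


Biconditional is true when both operands have the same truth value.
Substitute: d=True, u=False.
True <=> False evaluates to False.

False


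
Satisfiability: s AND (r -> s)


Search for a satisfying assignment over {r, s}.
Try r=F, s=T: the formula evaluates to T.
A satisfying assignment exists.

Satisfiable.


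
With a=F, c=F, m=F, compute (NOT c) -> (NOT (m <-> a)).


Substitute a=F, c=F, m=F:
NOT c = T
m <-> a = F <-> F = T
NOT (m <-> a) = F
(NOT c) -> (NOT (m <-> a)) = T -> F = F

F


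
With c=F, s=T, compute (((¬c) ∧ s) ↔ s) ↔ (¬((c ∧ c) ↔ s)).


Substitute c=F, s=T:
¬c = T
(¬c) ∧ s = T ∧ T = T
((¬c) ∧ s) ↔ s = T ↔ T = T
c ∧ c = F ∧ F = F
(c ∧ c) ↔ s = F ↔ T = F
¬((c ∧ c) ↔ s) = T
(((¬c) ∧ s) ↔ s) ↔ (¬((c ∧ c) ↔ s)) = T ↔ T = T

T


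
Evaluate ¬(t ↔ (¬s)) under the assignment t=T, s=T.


Substitute t=T, s=T:
¬s = F
t ↔ (¬s) = T ↔ F = F
¬(t ↔ (¬s)) = T

T


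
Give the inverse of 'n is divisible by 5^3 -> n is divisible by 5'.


The inverse of (P → Q) is (¬P → ¬Q). It is equivalent to the converse, not to the original.
Here P = 'n is divisible by 5^3' and Q = 'n is divisible by 5'.

If not (n is divisible by 5^3), then not (n is divisible by 5).


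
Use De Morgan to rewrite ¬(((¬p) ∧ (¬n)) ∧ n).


De Morgan: the negation of a conjunction is the disjunction of the negations.
Distribute ¬ across ∧, flipping it to ∨, and negate each literal.

(p ∨ n) ∨ (¬n)


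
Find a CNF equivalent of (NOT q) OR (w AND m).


Step 1: Distribute ∨ over ∧: (¬q) ∨ (w ∧ m) = ((¬q) ∨ w) ∧ ((¬q) ∨ m).

((NOT q) OR w) AND ((NOT q) OR m)


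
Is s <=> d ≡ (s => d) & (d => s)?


Compare truth tables:
d | s | φ | ψ
-------------
False | False | True | True
True | False | False | False
False | True | False | False
True | True | True | True
The columns φ and ψ agree on every row.

Yes, they are logically equivalent.


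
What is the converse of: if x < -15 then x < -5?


The converse of (P → Q) is (Q → P). It is not in general equivalent to the original.
Here P = 'x < -15' and Q = 'x < -5'.

If x < -5, then x < -15.


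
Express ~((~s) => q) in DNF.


Step 1: Rewrite implication then negate: ¬(¬(¬s) ∨ q) = (¬s) ∧ ¬q.

(~s) & (~q)


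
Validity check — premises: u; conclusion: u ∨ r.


This matches the form of disjunction introduction: the conclusion follows in every model of the premises.

Valid.


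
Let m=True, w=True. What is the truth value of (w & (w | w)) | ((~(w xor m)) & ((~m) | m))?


Substitute m=True, w=True:
w | w = True | True = True
w & (w | w) = True & True = True
w xor m = True xor True = False
~(w xor m) = True
~m = False
(~m) | m = False | True = True
(~(w xor m)) & ((~m) | m) = True & True = True
(w & (w | w)) | ((~(w xor m)) & ((~m) | m)) = True | True = True

True


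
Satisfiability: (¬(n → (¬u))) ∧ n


Search for a satisfying assignment over {n, u}.
Try n=T, u=T: the formula evaluates to T.
A satisfying assignment exists.

Satisfiable.


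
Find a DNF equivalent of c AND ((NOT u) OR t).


Step 1: Distribute ∧ over ∨: c ∧ ((¬u) ∨ t) = (c ∧ (¬u)) ∨ (c ∧ t).

(c AND (NOT u)) OR (c AND t)


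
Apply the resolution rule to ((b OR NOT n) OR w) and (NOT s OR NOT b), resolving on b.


The clauses contain complementary literals b and NOTb.
Resolution eliminates this pair and disjoins the remaining literals (merging duplicates).

((NOT n OR w) OR NOT s)


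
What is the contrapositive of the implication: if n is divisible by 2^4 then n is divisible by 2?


The contrapositive of (P → Q) is (¬Q → ¬P); it is logically equivalent to the original.
Here P = 'n is divisible by 2^4' and Q = 'n is divisible by 2'.

If not (n is divisible by 2), then not (n is divisible by 2^4).


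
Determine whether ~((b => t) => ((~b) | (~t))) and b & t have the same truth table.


Compare truth tables:
b | t | φ | ψ
-------------
False | False | False | False
True | False | False | False
False | True | False | False
True | True | True | True
The columns φ and ψ agree on every row.

Yes, they are logically equivalent.


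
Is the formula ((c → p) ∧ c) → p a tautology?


Build the truth table over {c, p}:
c | p | φ
---------
F | F | T
T | F | T
F | T | T
T | T | T
Every row evaluates to true.

Yes, it is a tautology.


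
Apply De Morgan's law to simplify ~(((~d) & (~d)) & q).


De Morgan: the negation of a conjunction is the disjunction of the negations.
Distribute ~ across &, flipping it to |, and negate each literal.

(d | d) | (~q)


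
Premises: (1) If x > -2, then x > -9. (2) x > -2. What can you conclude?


Modus ponens: from (P → Q) and P, infer Q.
P = 'x > -2' is asserted, and P → Q holds, so Q follows.

x > -9.


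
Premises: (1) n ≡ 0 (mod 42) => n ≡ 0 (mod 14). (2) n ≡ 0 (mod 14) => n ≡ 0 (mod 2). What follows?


Hypothetical syllogism: from (P → Q) and (Q → R), infer (P → R).
Chain the two implications through the shared middle term 'n ≡ 0 (mod 14)'.

n ≡ 0 (mod 42) => n ≡ 0 (mod 2)


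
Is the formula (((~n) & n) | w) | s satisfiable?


Search for a satisfying assignment over {n, s, w}.
Try n=False, s=True, w=False: the formula evaluates to True.
A satisfying assignment exists.

Satisfiable.


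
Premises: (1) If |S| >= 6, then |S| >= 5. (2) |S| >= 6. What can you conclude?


Modus ponens: from (P → Q) and P, infer Q.
P = '|S| >= 6' is asserted, and P → Q holds, so Q follows.

|S| >= 5.


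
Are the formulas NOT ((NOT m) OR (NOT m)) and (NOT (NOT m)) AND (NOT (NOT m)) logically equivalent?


Compare truth tables:
m | φ | ψ
---------
F | F | F
T | T | T
The columns φ and ψ agree on every row.

Yes, they are logically equivalent.


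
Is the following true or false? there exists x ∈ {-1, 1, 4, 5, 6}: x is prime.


Evaluate the predicate on each element: -1:F, 1:F, 4:F, 5:T, 6:F.
Witness x = 5 satisfies the predicate.

T


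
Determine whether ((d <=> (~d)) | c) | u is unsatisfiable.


Truth table over {c, d, u}:
c | d | u | φ
-------------
False | False | False | False
True | False | False | True
False | True | False | False
True | True | False | True
False | False | True | True
True | False | True | True
False | True | True | True
True | True | True | True
Satisfying assignment at row 2: c=True, d=False, u=False gives True.

No, it is not a contradiction.


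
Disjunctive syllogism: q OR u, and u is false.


Disjunctive syllogism: from (P ∨ Q) and ¬P, infer Q.
One disjunct, 'u', is ruled out; the other must hold.

q


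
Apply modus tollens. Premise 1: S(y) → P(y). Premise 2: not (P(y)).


Modus tollens: from (P → Q) and ¬Q, infer ¬P.
Q = 'P(y)' is denied; since P → Q, P must also fail.

Not (S(y)).


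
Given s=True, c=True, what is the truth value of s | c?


Disjunction is false only when both operands are false.
Substitute: s=True, c=True.
True | True evaluates to True.

True


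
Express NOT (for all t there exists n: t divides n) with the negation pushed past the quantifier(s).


Negation flips each quantifier (∀↔∃) and negates the inner predicate.
¬(for all t there exists n: φ) = there exists t for all n: ¬φ.

there exists t for all n: NOT(t divides n)


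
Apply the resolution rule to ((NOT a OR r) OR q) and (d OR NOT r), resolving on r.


The clauses contain complementary literals r and NOTr.
Resolution eliminates this pair and disjoins the remaining literals (merging duplicates).

((q OR NOT a) OR d)


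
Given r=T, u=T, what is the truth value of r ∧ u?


Conjunction is true only when both operands are true.
Substitute: r=T, u=T.
T ∧ T evaluates to T.

T


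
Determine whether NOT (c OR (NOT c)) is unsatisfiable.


Truth table over {c}:
c | φ
-----
F | F
T | F
Every row is false.

Yes, it is a contradiction.


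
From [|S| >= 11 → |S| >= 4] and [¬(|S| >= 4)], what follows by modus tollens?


Modus tollens: from (P → Q) and ¬Q, infer ¬P.
Q = '|S| >= 4' is denied; since P → Q, P must also fail.

Not (|S| >= 11).


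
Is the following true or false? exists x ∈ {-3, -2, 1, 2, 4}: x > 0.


Evaluate the predicate on each element: -3:False, -2:False, 1:True, 2:True, 4:True.
Witness x = 1 satisfies the predicate.

True


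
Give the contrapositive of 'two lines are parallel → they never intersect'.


The contrapositive of (P → Q) is (¬Q → ¬P); it is logically equivalent to the original.
Here P = 'two lines are parallel' and Q = 'they never intersect'.

If not (they never intersect), then not (two lines are parallel).


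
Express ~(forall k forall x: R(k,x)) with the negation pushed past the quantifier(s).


Negation flips each quantifier (∀↔∃) and negates the inner predicate.
¬(forall k forall x: φ) = exists k exists x: ¬φ.

exists k exists x: ~(R(k,x))


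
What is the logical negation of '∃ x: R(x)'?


¬(∀ x: φ) = ∃ x: ¬φ, and ¬(∃ x: φ) = ∀ x: ¬φ.
Apply to the existential statement.

∀ x: ¬(R(x))


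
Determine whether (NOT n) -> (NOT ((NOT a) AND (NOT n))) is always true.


Build the truth table over {a, n}:
a | n | φ
---------
F | F | F
T | F | T
F | T | T
T | T | T
Counterexample at row 1: with a=F, n=F, the formula is F.

No, it is not a tautology.


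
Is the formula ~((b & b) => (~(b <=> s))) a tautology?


Build the truth table over {b, s}:
b | s | φ
---------
False | False | False
True | False | False
False | True | False
True | True | True
Counterexample at row 1: with b=False, s=False, the formula is False.

No, it is not a tautology.


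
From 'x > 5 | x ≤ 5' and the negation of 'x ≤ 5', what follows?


Disjunctive syllogism: from (P ∨ Q) and ¬P, infer Q.
One disjunct, 'x ≤ 5', is ruled out; the other must hold.

x > 5


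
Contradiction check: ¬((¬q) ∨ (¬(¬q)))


Truth table over {q}:
q | φ
-----
F | F
T | F
Every row is false.

Yes, it is a contradiction.


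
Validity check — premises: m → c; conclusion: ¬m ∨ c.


This matches the form of material implication: the conclusion follows in every model of the premises.

Valid.


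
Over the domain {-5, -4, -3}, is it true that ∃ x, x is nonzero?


Evaluate the predicate on each element: -5:T, -4:T, -3:T.
Witness x = -5 satisfies the predicate.

T


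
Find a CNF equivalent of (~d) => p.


Step 1: Rewrite (¬d) → p as ¬(¬d) ∨ p.
Step 2: Eliminate any double negations (¬¬X = X).

d | p


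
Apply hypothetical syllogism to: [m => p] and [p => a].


Hypothetical syllogism: from (P → Q) and (Q → R), infer (P → R).
Chain the two implications through the shared middle term 'p'.

m => a


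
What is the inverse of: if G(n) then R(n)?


The inverse of (P → Q) is (¬P → ¬Q). It is equivalent to the converse, not to the original.
Here P = 'G(n)' and Q = 'R(n)'.

If not (G(n)), then not (R(n)).


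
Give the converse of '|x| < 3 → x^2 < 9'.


The converse of (P → Q) is (Q → P). It is not in general equivalent to the original.
Here P = '|x| < 3' and Q = 'x^2 < 9'.

If x^2 < 9, then |x| < 3.


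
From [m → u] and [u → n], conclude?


Hypothetical syllogism: from (P → Q) and (Q → R), infer (P → R).
Chain the two implications through the shared middle term 'u'.

m → n


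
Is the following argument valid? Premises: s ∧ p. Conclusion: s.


This matches the form of conjunction elimination: the conclusion follows in every model of the premises.

Valid.
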